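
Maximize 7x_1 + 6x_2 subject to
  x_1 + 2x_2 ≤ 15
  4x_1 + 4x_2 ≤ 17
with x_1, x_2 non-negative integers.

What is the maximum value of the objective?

28

(x_1,x_2)=(4,0): 1·4+2·0=4≤15, 4·4+4·0=16≤17, objective 28.
(x_1,x_2)=(3,1): 1·3+2·1=5≤15, 4·3+4·1=16≤17, objective 27.
No feasible integer point exceeds 28.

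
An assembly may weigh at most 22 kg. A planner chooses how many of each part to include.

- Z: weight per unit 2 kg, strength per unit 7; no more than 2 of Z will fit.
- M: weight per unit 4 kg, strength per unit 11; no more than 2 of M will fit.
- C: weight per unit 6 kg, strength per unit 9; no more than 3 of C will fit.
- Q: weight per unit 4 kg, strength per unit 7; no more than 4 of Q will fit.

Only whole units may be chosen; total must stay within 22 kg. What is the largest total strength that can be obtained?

This is a bounded integer knapsack.
Z has the best ratio (7/2); taking only Z gives at most 2×7 = 14 (stopped by the supply cap of 2).
Mixing does better — 2×Z, 2×M, 1×C, and 1×Q: weight 22 ≤ 22, strength 2·7 + 2·11 + 1·9 + 1·7 = 52.

52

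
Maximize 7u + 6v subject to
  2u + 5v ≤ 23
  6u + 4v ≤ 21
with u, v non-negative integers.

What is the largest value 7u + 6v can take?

The continuous relaxation peaks at (0.591, 4.36) with value 30.32; rounding to a feasible lattice point costs some objective.
(u,v)=(2,2): 2·2+5·2=14≤23, 6·2+4·2=20≤21, objective 26.
(u,v)=(1,3): 2·1+5·3=17≤23, 6·1+4·3=18≤21, objective 25.
(u,v)=(0,4): 2·0+5·4=20≤23, 6·0+4·4=16≤21, objective 24.
No feasible integer point exceeds 26.

26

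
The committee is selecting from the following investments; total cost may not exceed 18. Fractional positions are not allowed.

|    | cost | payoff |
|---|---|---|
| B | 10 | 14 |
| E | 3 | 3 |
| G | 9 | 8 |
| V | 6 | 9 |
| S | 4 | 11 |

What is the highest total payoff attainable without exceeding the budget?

Treat it as a binary knapsack problem.
Take B, E, and S: cost 10 + 3 + 4 = 17 ≤ 18, payoff 14 + 3 + 11 = 28.
No other feasible combination does better.

28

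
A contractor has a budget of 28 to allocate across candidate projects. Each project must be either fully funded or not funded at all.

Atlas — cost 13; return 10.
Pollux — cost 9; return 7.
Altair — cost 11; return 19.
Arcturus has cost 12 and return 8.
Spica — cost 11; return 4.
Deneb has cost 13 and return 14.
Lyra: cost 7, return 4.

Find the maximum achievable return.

Allowing fractional choices, the relaxed optimum would be about 36.1, but projects are indivisible.
Altair + Deneb: cost 11 + 13 = 24 ≤ 28, return 19 + 14 = 33.
Pollux + Altair + Lyra: cost 9 + 11 + 7 = 27 ≤ 28, return 7 + 19 + 4 = 30.
Atlas + Altair: cost 13 + 11 = 24 ≤ 28, return 10 + 19 = 29.
Best is Altair and Deneb with total return 33.

33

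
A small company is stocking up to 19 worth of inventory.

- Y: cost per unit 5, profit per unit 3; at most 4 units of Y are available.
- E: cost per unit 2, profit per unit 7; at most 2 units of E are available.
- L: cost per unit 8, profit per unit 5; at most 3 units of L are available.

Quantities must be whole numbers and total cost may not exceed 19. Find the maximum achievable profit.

23

This is a bounded integer knapsack.
Take 3×Y and 2×E: cost 19 ≤ 19, profit 3·3 + 2·7 = 23.
E has the best ratio (7/2) and is taken to its limit of 2; remaining capacity is filled optimally with the others.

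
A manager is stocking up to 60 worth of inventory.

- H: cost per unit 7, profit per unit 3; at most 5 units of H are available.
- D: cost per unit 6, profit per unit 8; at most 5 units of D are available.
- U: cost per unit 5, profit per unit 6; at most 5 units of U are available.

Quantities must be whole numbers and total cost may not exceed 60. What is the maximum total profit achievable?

70

Take 5×D and 5×U: cost 55 ≤ 60, profit 5·8 + 5·6 = 70.
D has the best ratio (8/6) and is taken to its limit of 5; remaining capacity is filled optimally with the others.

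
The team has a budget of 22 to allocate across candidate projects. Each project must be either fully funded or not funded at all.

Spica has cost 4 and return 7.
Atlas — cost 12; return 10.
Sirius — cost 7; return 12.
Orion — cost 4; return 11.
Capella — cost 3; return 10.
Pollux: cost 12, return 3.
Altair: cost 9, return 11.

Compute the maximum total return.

40

This is a 0-1 knapsack instance.
Take Spica, Sirius, Orion, and Capella: cost 4 + 7 + 4 + 3 = 18 ≤ 22, return 7 + 12 + 11 + 10 = 40.
No other feasible combination does better.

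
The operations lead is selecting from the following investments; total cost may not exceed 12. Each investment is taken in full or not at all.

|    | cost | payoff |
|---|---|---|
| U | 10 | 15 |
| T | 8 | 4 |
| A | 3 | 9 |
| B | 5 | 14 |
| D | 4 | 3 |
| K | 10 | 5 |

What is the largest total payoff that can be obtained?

This is an integer program with binary decision variables.
Take A, B, and D: cost 3 + 5 + 4 = 12 ≤ 12, payoff 9 + 14 + 3 = 26.
No other feasible combination does better.

26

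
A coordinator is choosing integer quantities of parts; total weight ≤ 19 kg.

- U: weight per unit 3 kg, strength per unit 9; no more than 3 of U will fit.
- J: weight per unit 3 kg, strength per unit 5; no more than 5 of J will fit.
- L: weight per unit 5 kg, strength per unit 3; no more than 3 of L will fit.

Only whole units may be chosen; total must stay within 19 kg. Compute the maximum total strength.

42

2×U and 4×J: weight 18 ≤ 19, strength 2·9 + 4·5 = 38.
3×U and 3×J: weight 18 ≤ 19, strength 3·9 + 3·5 = 42.
Best is 42.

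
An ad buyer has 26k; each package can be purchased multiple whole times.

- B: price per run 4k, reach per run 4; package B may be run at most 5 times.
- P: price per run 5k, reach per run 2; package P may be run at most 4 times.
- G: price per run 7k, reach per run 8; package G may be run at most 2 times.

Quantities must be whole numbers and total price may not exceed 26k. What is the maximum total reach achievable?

28

This is a bounded integer knapsack.
G has the best ratio (8/7); taking only G gives at most 2×8 = 16 (stopped by the supply cap of 2).
Mixing does better — 3×B and 2×G: price 26 ≤ 26, reach 3·4 + 2·8 = 28.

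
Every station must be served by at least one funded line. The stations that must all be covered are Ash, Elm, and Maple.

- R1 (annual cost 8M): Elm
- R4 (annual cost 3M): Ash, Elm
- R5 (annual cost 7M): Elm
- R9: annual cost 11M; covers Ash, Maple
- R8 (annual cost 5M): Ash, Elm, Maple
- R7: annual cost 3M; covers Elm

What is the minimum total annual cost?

The greedy cost-per-new-station heuristic would pick R4 and R8 for 8, but a cheaper cover exists.
R8 alone covers Ash, Elm, Maple — every station.
Total annual cost: 5.
No cover costs less than 5.

5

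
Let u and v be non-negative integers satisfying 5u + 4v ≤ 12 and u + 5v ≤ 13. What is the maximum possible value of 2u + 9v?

Relaxing integrality, the LP optimum is 23.48 at (u,v) = (0.381, 2.52), which is not an integer point.
(u,v)=(0,2): 5·0+4·2=8≤12, 1·0+5·2=10≤13, objective 18.
(u,v)=(1,1): 5·1+4·1=9≤12, 1·1+5·1=6≤13, objective 11.
The best lattice point is (0,2), giving 18.

18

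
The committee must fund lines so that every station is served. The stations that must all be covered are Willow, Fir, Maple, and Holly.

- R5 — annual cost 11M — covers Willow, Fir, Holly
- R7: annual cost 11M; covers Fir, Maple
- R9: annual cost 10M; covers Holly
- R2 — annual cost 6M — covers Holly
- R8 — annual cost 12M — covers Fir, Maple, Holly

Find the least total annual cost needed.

22

Choose R5 and R7: together they cover Willow, Fir, Maple, Holly — every station.
Total annual cost: 11 + 11 = 22.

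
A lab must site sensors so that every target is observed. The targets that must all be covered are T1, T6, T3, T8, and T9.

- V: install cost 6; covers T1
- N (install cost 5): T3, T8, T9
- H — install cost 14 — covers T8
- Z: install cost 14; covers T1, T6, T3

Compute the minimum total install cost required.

The greedy cost-per-new-target heuristic would pick N, V, and Z for 25, but a cheaper cover exists.
Choose N and Z: together they cover T1, T6, T3, T8, T9 — every target.
Total install cost: 5 + 14 = 19.
No cover costs less than 19.

19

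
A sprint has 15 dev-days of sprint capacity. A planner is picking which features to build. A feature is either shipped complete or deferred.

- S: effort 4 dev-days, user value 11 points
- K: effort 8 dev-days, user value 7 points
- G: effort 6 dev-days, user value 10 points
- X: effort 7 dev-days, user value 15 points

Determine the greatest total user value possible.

Allowing fractional choices, the relaxed optimum would be about 32.7, but features are indivisible.
S + X: effort 4 + 7 = 11 ≤ 15, user value 11 + 15 = 26.
G + X: effort 6 + 7 = 13 ≤ 15, user value 10 + 15 = 25.
Best is S and X with total user value 26.

26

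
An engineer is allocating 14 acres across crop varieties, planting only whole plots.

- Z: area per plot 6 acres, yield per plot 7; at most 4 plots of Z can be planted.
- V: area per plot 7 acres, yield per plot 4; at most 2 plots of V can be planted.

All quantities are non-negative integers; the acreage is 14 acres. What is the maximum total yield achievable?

14

Take 2×Z: area 12 ≤ 14, yield 2·7 = 14.
No other integer combination yields more.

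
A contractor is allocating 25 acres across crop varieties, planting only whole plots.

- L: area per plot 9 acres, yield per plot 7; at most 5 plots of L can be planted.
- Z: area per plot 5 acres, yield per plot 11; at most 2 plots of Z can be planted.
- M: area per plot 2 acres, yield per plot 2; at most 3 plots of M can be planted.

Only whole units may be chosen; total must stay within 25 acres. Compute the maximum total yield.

1×L, 2×Z, and 2×M: area 23 ≤ 25, yield 1·7 + 2·11 + 2·2 = 33.
1×L, 2×Z, and 3×M: area 25 ≤ 25, yield 1·7 + 2·11 + 3·2 = 35.
Best is 35.

35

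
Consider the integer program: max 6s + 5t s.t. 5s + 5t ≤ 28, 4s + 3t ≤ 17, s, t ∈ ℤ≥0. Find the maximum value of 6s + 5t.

Relaxing integrality, the LP optimum is 28.20 at (s,t) = (0.2, 5.4), which is not an integer point.
(s,t)=(2,3): 5·2+5·3=25≤28, 4·2+3·3=17≤17, objective 27.
(s,t)=(1,4): 5·1+5·4=25≤28, 4·1+3·4=16≤17, objective 26.
(s,t)=(0,5): 5·0+5·5=25≤28, 4·0+3·5=15≤17, objective 25.
Maximum is 27 at (s,t)=(2,3).

27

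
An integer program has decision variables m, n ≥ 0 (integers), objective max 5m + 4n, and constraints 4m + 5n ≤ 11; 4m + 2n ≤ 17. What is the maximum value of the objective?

10

The continuous relaxation peaks at (2.75, 0) with value 13.75; rounding to a feasible lattice point costs some objective.
(m,n)=(2,0): 4·2+5·0=8≤11, 4·2+2·0=8≤17, objective 10.
(m,n)=(1,1): 4·1+5·1=9≤11, 4·1+2·1=6≤17, objective 9.
(m,n)=(1,0): 4·1+5·0=4≤11, 4·1+2·0=4≤17, objective 5.
Maximum is 10 at (m,n)=(2,0).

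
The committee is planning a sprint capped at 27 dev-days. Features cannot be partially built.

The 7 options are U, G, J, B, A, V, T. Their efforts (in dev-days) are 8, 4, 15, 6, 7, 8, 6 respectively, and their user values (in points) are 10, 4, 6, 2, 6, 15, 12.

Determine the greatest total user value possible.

41

This is a 0-1 knapsack instance.
Allowing fractional choices, the relaxed optimum would be about 41.9, but features are indivisible.
U + V + T: effort 8 + 8 + 6 = 22 ≤ 27, user value 10 + 15 + 12 = 37.
U + G + V + T: effort 8 + 4 + 8 + 6 = 26 ≤ 27, user value 10 + 4 + 15 + 12 = 41.
Best is U, G, V, and T with total user value 41.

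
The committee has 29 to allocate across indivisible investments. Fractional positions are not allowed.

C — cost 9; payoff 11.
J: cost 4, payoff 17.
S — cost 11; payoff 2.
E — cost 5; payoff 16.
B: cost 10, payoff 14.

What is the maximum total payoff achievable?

58

C + J + E + B: cost 9 + 4 + 5 + 10 = 28 ≤ 29, payoff 11 + 17 + 16 + 14 = 58.
C + J + S + E: cost 9 + 4 + 11 + 5 = 29 ≤ 29, payoff 11 + 17 + 2 + 16 = 46.
J + E + B: cost 4 + 5 + 10 = 19 ≤ 29, payoff 17 + 16 + 14 = 47.
Best is C, J, E, and B with total payoff 58.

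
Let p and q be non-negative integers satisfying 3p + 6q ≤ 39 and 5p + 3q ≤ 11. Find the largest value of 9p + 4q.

18

Relaxing integrality, the LP optimum is 19.80 at (p,q) = (2.2, 0), which is not an integer point.
(p,q)=(2,0): 3·2+6·0=6≤39, 5·2+3·0=10≤11, objective 18.
(p,q)=(1,1): 3·1+6·1=9≤39, 5·1+3·1=8≤11, objective 13.
(p,q)=(1,0): 3·1+6·0=3≤39, 5·1+3·0=5≤11, objective 9.
No feasible integer point exceeds 18.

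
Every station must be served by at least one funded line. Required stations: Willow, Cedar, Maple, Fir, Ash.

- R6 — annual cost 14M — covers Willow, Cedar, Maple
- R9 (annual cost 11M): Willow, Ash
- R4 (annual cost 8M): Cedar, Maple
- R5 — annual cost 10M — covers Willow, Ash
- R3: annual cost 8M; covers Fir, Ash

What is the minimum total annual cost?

22

The greedy cost-per-new-station heuristic would pick R4, R3, and R5 for 26, but a cheaper cover exists.
Choose R6 and R3: together they cover Willow, Cedar, Maple, Fir, Ash — every station.
Total annual cost: 14 + 8 = 22.
No cover costs less than 22.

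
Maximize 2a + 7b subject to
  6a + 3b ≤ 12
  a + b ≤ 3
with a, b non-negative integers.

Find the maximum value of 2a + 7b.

21

(a,b)=(0,3): 6·0+3·3=9≤12, 1·0+1·3=3≤3, objective 21.
(a,b)=(1,2): 6·1+3·2=12≤12, 1·1+1·2=3≤3, objective 16.
(a,b)=(0,2): 6·0+3·2=6≤12, 1·0+1·2=2≤3, objective 14.
Maximum is 21 at (a,b)=(0,3).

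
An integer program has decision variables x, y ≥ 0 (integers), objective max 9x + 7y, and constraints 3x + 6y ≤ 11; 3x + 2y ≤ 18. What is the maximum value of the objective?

27

(x,y)=(3,0): 3·3+6·0=9≤11, 3·3+2·0=9≤18, objective 27.
(x,y)=(2,0): 3·2+6·0=6≤11, 3·2+2·0=6≤18, objective 18.
The best lattice point is (3,0), giving 27.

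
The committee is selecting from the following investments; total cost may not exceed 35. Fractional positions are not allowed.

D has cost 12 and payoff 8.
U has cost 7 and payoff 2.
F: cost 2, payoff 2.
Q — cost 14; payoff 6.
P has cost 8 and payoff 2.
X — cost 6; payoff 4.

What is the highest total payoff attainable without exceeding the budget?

Treat it as a binary knapsack problem.
Allowing fractional choices, the relaxed optimum would be about 20.3, but investments are indivisible.
D + F + Q + X: cost 12 + 2 + 14 + 6 = 34 ≤ 35, payoff 8 + 2 + 6 + 4 = 20.
D + Q + X: cost 12 + 14 + 6 = 32 ≤ 35, payoff 8 + 6 + 4 = 18.
Best is D, F, Q, and X with total payoff 20.

20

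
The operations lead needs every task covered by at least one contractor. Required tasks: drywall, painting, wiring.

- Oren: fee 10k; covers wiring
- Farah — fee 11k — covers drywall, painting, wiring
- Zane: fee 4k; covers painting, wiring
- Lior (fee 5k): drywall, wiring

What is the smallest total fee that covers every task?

9

Choose Zane and Lior: together they cover drywall, painting, wiring — every task.
Total fee: 4 + 5 = 9.
No cover costs less than 9.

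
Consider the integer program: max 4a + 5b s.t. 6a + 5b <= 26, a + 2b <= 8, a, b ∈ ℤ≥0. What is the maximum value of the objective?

20

(a,b)=(0,4): 6·0+5·4=20≤26, 1·0+2·4=8≤8, objective 20.
(a,b)=(1,3): 6·1+5·3=21≤26, 1·1+2·3=7≤8, objective 19.
(a,b)=(2,2): 6·2+5·2=22≤26, 1·2+2·2=6≤8, objective 18.
(a,b)=(0,3): 6·0+5·3=15≤26, 1·0+2·3=6≤8, objective 15.
No feasible integer point exceeds 20.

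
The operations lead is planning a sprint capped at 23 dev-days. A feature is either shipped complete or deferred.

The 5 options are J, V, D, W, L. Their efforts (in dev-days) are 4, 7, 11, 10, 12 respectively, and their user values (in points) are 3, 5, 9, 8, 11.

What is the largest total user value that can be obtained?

This is a 0-1 knapsack instance.
J + V + L: effort 4 + 7 + 12 = 23 ≤ 23, user value 3 + 5 + 11 = 19.
W + L: effort 10 + 12 = 22 ≤ 23, user value 8 + 11 = 19.
D + L: effort 11 + 12 = 23 ≤ 23, user value 9 + 11 = 20.
Best is D and L with total user value 20.

20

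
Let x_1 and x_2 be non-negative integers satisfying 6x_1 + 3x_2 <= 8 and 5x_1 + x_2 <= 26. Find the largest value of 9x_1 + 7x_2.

Relaxing integrality, the LP optimum is 18.67 at (x_1,x_2) = (0, 2.67), which is not an integer point.
(x_1,x_2)=(0,2): 6·0+3·2=6≤8, 5·0+1·2=2≤26, objective 14.
(x_1,x_2)=(0,1): 6·0+3·1=3≤8, 5·0+1·1=1≤26, objective 7.
The best lattice point is (0,2), giving 14.

14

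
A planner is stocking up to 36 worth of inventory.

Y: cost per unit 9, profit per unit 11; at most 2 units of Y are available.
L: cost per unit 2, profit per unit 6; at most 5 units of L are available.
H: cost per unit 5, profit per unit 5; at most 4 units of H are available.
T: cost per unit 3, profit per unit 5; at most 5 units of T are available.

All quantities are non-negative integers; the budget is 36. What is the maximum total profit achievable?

1×Y, 5×L, 1×H, and 4×T: cost 36 ≤ 36, profit 1·11 + 5·6 + 1·5 + 4·5 = 66.
1×Y, 5×L, and 5×T: cost 34 ≤ 36, profit 1·11 + 5·6 + 5·5 = 66.
Best is 66.

66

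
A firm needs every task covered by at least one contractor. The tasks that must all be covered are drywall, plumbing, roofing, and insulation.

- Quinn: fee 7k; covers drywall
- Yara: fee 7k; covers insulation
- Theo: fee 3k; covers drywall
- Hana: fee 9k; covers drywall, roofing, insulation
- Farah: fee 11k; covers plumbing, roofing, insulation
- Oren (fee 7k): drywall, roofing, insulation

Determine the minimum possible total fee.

14

This is an integer covering problem.
The greedy cost-per-new-task heuristic would pick Oren and Farah for 18, but a cheaper cover exists.
Choose Theo and Farah: together they cover drywall, plumbing, roofing, insulation — every task.
Total fee: 3 + 11 = 14.
No cover costs less than 14.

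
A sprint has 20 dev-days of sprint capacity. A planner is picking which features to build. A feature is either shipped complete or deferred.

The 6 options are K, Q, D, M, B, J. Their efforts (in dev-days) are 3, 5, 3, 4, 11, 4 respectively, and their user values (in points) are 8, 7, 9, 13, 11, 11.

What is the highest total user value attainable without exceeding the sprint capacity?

48

This is a 0-1 knapsack instance.
K + Q + D + M + J: effort 3 + 5 + 3 + 4 + 4 = 19 ≤ 20, user value 8 + 7 + 9 + 13 + 11 = 48.
K + D + M + J: effort 3 + 3 + 4 + 4 = 14 ≤ 20, user value 8 + 9 + 13 + 11 = 41.
Q + D + M + J: effort 5 + 3 + 4 + 4 = 16 ≤ 20, user value 7 + 9 + 13 + 11 = 40.
Best is K, Q, D, M, and J with total user value 48.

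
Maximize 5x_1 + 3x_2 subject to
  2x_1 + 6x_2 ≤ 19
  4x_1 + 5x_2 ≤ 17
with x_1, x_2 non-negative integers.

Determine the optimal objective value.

20

(x_1,x_2)=(4,0): 2·4+6·0=8≤19, 4·4+5·0=16≤17, objective 20.
(x_1,x_2)=(3,1): 2·3+6·1=12≤19, 4·3+5·1=17≤17, objective 18.
(x_1,x_2)=(3,0): 2·3+6·0=6≤19, 4·3+5·0=12≤17, objective 15.
Maximum is 20 at (x_1,x_2)=(4,0).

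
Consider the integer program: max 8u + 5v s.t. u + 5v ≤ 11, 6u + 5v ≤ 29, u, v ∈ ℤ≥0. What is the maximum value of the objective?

37

Relaxing integrality, the LP optimum is 38.67 at (u,v) = (4.83, 0), which is not an integer point.
(u,v)=(4,1): 1·4+5·1=9≤11, 6·4+5·1=29≤29, objective 37.
(u,v)=(4,0): 1·4+5·0=4≤11, 6·4+5·0=24≤29, objective 32.
The best lattice point is (4,1), giving 37.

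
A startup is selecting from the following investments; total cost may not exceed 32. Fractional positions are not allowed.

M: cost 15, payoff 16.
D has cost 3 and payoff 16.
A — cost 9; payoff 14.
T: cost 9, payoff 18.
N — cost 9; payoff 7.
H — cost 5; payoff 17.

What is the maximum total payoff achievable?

Allowing fractional choices, the relaxed optimum would be about 71.4, but investments are indivisible.
D + A + T + H: cost 3 + 9 + 9 + 5 = 26 ≤ 32, payoff 16 + 14 + 18 + 17 = 65.
M + D + T + H: cost 15 + 3 + 9 + 5 = 32 ≤ 32, payoff 16 + 16 + 18 + 17 = 67.
M + D + A + H: cost 15 + 3 + 9 + 5 = 32 ≤ 32, payoff 16 + 16 + 14 + 17 = 63.
Best is M, D, T, and H with total payoff 67.

67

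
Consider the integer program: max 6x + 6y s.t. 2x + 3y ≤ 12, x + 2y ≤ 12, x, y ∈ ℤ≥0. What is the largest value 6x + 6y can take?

36

(x,y)=(6,0): 2·6+3·0=12≤12, 1·6+2·0=6≤12, objective 36.
(x,y)=(5,0): 2·5+3·0=10≤12, 1·5+2·0=5≤12, objective 30.
No feasible integer point exceeds 36.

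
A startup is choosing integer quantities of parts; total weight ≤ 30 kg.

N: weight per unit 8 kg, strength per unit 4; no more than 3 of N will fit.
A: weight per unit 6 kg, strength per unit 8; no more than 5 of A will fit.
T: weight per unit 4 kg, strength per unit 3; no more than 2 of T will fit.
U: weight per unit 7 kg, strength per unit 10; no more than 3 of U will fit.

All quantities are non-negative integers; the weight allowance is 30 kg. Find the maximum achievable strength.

40

5×A: weight 30 ≤ 30, strength 5·8 = 40.
2×A, 1×T, and 2×U: weight 30 ≤ 30, strength 2·8 + 1·3 + 2·10 = 39.
Best is 40.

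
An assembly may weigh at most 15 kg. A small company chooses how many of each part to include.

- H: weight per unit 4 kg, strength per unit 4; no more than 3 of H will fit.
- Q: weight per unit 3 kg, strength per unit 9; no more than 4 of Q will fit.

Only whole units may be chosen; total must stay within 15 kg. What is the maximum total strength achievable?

Take 4×Q: weight 12 ≤ 15, strength 4·9 = 36.
Q has the best ratio (9/3) and is taken to its limit of 4; remaining capacity is filled optimally with the others.

36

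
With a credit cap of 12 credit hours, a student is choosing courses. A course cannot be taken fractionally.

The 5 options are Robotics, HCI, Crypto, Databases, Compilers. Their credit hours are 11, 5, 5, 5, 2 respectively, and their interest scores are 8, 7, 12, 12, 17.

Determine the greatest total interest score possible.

41

HCI + Crypto + Compilers: credit hours 5 + 5 + 2 = 12 ≤ 12, interest score 7 + 12 + 17 = 36.
Crypto + Databases + Compilers: credit hours 5 + 5 + 2 = 12 ≤ 12, interest score 12 + 12 + 17 = 41.
Best is Crypto, Databases, and Compilers with total interest score 41.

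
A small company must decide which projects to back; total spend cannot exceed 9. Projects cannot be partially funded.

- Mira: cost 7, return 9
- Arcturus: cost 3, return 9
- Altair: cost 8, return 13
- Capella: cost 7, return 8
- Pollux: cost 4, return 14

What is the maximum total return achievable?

Arcturus + Pollux: cost 3 + 4 = 7 ≤ 9, return 9 + 14 = 23.
Pollux: cost 4 ≤ 9, return 14.
Altair: cost 8 ≤ 9, return 13.
Best is Arcturus and Pollux with total return 23.

23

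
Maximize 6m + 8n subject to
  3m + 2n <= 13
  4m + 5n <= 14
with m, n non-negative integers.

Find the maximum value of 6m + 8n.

Relaxing integrality, the LP optimum is 22.40 at (m,n) = (0, 2.8), which is not an integer point.
(m,n)=(1,2): 3·1+2·2=7≤13, 4·1+5·2=14≤14, objective 22.
(m,n)=(2,1): 3·2+2·1=8≤13, 4·2+5·1=13≤14, objective 20.
No feasible integer point exceeds 22.

22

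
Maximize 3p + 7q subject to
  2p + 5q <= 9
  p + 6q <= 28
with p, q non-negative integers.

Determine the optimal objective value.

The continuous relaxation peaks at (4.5, 0) with value 13.50; rounding to a feasible lattice point costs some objective.
(p,q)=(2,1): 2·2+5·1=9≤9, 1·2+6·1=8≤28, objective 13.
(p,q)=(4,0): 2·4+5·0=8≤9, 1·4+6·0=4≤28, objective 12.
(p,q)=(1,1): 2·1+5·1=7≤9, 1·1+6·1=7≤28, objective 10.
No feasible integer point exceeds 13.

13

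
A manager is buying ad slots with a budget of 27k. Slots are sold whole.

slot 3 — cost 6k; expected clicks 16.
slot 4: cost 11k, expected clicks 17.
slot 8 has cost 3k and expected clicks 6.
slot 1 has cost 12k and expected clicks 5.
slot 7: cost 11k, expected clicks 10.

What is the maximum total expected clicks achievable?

slot 3 + slot 4 + slot 8: cost 6 + 11 + 3 = 20 ≤ 27, expected clicks 16 + 17 + 6 = 39.
slot 3 + slot 4: cost 6 + 11 = 17 ≤ 27, expected clicks 16 + 17 = 33.
Best is slot 3, slot 4, and slot 8 with total expected clicks 39.

39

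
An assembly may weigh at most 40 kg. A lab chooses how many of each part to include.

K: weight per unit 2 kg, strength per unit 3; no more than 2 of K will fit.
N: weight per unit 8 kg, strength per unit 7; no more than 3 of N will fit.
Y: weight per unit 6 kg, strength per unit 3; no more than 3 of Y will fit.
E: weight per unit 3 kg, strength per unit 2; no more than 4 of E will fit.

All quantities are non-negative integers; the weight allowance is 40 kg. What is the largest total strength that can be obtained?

35

K has the best ratio (3/2); taking only K gives at most 2×3 = 6 (stopped by the supply cap of 2).
Mixing does better — 2×K, 3×N, and 4×E: weight 40 ≤ 40, strength 2·3 + 3·7 + 4·2 = 35.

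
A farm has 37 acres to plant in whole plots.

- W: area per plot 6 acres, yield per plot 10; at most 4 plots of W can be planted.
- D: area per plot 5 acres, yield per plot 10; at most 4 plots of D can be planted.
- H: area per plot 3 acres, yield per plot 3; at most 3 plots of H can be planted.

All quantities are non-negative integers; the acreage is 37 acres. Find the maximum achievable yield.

This is a bounded integer knapsack.
Take 2×W, 4×D, and 1×H: area 35 ≤ 37, yield 2·10 + 4·10 + 1·3 = 63.
D has the best ratio (10/5) and is taken to its limit of 4; remaining capacity is filled optimally with the others.

63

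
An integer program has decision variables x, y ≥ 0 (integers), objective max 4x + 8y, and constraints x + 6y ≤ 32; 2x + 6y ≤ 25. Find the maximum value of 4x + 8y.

48

(x,y)=(12,0): 1·12+6·0=12≤32, 2·12+6·0=24≤25, objective 48.
(x,y)=(11,0): 1·11+6·0=11≤32, 2·11+6·0=22≤25, objective 44.
No feasible integer point exceeds 48.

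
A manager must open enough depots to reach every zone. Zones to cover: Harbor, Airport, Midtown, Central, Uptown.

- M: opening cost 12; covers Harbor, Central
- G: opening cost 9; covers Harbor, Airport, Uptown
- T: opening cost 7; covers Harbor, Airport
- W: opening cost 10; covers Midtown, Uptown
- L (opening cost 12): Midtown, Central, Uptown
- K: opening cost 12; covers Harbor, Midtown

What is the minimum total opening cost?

19

The greedy cost-per-new-zone heuristic would pick G and L for 21, but a cheaper cover exists.
Choose T and L: together they cover Harbor, Airport, Midtown, Central, Uptown — every zone.
Total opening cost: 7 + 12 = 19.
No cover costs less than 19.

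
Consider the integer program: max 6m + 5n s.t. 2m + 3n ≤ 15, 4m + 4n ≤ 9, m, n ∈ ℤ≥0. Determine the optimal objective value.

(m,n)=(2,0): 2·2+3·0=4≤15, 4·2+4·0=8≤9, objective 12.
(m,n)=(1,1): 2·1+3·1=5≤15, 4·1+4·1=8≤9, objective 11.
(m,n)=(1,0): 2·1+3·0=2≤15, 4·1+4·0=4≤9, objective 6.
No feasible integer point exceeds 12.

12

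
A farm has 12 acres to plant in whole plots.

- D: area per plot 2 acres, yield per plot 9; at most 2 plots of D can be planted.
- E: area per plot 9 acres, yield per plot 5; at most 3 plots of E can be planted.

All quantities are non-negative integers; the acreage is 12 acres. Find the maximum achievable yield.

Take 2×D: area 4 ≤ 12, yield 2·9 = 18.
D has the best ratio (9/2) and is taken to its limit of 2; remaining capacity is filled optimally with the others.

18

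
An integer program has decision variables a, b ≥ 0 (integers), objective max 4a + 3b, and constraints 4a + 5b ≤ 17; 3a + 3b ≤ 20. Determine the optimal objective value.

Relaxing integrality, the LP optimum is 17.00 at (a,b) = (4.25, 0), which is not an integer point.
(a,b)=(4,0): 4·4+5·0=16≤17, 3·4+3·0=12≤20, objective 16.
(a,b)=(3,1): 4·3+5·1=17≤17, 3·3+3·1=12≤20, objective 15.
(a,b)=(3,0): 4·3+5·0=12≤17, 3·3+3·0=9≤20, objective 12.
The best lattice point is (4,0), giving 16.

16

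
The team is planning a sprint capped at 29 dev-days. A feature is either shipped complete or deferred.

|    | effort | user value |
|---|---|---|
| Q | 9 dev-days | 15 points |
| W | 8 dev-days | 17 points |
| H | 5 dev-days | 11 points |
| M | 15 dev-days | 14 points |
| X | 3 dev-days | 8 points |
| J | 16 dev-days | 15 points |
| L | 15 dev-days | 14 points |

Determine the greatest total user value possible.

51

Take Q, W, H, and X: effort 9 + 8 + 5 + 3 = 25 ≤ 29, user value 15 + 17 + 11 + 8 = 51.
No other feasible combination does better.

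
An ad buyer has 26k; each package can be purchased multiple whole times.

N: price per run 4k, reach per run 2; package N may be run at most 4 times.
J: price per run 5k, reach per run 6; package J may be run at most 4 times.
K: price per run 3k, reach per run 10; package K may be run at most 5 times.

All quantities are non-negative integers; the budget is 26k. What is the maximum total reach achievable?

62

2×J and 5×K: price 25 ≤ 26, reach 2·6 + 5·10 = 62.
1×N, 1×J, and 5×K: price 24 ≤ 26, reach 1·2 + 1·6 + 5·10 = 58.
Best is 62.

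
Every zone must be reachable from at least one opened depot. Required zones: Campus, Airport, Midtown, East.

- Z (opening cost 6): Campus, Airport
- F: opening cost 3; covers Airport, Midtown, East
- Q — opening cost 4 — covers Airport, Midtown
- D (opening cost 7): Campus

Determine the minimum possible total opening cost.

9

Choose Z and F: together they cover Campus, Airport, Midtown, East — every zone.
Total opening cost: 6 + 3 = 9.
No cover costs less than 9.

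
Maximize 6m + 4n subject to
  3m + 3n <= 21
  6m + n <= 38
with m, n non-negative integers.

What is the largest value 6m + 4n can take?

The continuous relaxation peaks at (6.2, 0.8) with value 40.40; rounding to a feasible lattice point costs some objective.
(m,n)=(6,1): 3·6+3·1=21≤21, 6·6+1·1=37≤38, objective 40.
(m,n)=(5,2): 3·5+3·2=21≤21, 6·5+1·2=32≤38, objective 38.
(m,n)=(6,0): 3·6+3·0=18≤21, 6·6+1·0=36≤38, objective 36.
The best lattice point is (6,1), giving 40.

40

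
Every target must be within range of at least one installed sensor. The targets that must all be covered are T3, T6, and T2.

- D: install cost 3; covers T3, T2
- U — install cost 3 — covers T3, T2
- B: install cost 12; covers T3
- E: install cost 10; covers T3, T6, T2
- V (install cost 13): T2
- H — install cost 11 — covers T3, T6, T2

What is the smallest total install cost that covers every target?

10

The greedy cost-per-new-target heuristic would pick D and E for 13, but a cheaper cover exists.
E alone covers T3, T6, T2 — every target.
Total install cost: 10.
No cover costs less than 10.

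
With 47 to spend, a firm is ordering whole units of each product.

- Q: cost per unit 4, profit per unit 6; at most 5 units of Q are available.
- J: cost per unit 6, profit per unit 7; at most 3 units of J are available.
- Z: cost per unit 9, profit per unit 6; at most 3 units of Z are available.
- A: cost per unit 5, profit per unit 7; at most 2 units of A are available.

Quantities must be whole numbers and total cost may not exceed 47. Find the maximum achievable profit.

4×Q, 3×J, and 2×A: cost 44 ≤ 47, profit 4·6 + 3·7 + 2·7 = 59.
4×Q, 2×J, 1×Z, and 2×A: cost 47 ≤ 47, profit 4·6 + 2·7 + 1·6 + 2·7 = 58.
Best is 59.

59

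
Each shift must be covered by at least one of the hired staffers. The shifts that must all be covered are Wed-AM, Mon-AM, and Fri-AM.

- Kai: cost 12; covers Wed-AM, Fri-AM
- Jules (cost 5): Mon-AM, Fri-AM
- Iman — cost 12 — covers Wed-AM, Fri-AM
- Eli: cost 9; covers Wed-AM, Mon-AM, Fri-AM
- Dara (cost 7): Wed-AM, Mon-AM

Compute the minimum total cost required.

The greedy cost-per-new-shift heuristic would pick Jules and Dara for 12, but a cheaper cover exists.
Eli alone covers Wed-AM, Mon-AM, Fri-AM — every shift.
Total cost: 9.
No cover costs less than 9.

9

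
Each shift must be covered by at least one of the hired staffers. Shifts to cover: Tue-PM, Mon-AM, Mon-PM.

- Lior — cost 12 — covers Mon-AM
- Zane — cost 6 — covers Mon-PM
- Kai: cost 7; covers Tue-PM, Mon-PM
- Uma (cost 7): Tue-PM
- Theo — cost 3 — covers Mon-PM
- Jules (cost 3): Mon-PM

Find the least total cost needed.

The greedy cost-per-new-shift heuristic would pick Theo, Kai, and Lior for 22, but a cheaper cover exists.
Choose Lior and Kai: together they cover Tue-PM, Mon-AM, Mon-PM — every shift.
Total cost: 12 + 7 = 19.
No cover costs less than 19.

19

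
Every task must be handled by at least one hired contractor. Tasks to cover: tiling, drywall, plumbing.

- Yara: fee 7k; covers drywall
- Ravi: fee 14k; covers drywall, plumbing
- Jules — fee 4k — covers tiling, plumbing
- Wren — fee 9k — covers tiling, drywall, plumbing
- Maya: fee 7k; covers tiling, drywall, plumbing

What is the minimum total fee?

7

The greedy cost-per-new-task heuristic would pick Jules and Yara for 11, but a cheaper cover exists.
Maya alone covers tiling, drywall, plumbing — every task.
Total fee: 7.
No cover costs less than 7.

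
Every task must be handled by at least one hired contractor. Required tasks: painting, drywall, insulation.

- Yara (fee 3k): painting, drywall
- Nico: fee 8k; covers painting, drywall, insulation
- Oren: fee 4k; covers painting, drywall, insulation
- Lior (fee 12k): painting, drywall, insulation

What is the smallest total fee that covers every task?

4

Oren alone covers painting, drywall, insulation — every task.
Total fee: 4.
No cover costs less than 4.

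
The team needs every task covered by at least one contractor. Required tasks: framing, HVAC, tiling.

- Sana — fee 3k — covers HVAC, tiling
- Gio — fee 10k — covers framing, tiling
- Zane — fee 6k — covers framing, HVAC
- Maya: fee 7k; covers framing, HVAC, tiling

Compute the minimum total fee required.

7

This is a weighted set-cover instance.
The greedy cost-per-new-task heuristic would pick Sana and Zane for 9, but a cheaper cover exists.
Maya alone covers framing, HVAC, tiling — every task.
Total fee: 7.
No cover costs less than 7.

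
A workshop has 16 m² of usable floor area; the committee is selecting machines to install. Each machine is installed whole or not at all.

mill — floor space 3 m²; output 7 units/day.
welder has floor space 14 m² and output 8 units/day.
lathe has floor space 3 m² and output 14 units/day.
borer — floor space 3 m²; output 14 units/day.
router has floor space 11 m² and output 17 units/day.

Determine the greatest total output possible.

This is an integer program with binary decision variables.
Allowing fractional choices, the relaxed optimum would be about 45.8, but machines are indivisible.
mill + lathe + borer: floor space 3 + 3 + 3 = 9 ≤ 16, output 7 + 14 + 14 = 35.
lathe + router: floor space 3 + 11 = 14 ≤ 16, output 14 + 17 = 31.
Best is mill, lathe, and borer with total output 35.

35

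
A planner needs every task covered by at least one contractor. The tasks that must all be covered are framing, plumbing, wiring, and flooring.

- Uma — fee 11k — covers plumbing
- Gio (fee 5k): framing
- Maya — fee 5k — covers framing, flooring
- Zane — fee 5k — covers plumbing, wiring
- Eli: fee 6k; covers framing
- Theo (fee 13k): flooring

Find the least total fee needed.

10

Choose Maya and Zane: together they cover framing, plumbing, wiring, flooring — every task.
Total fee: 5 + 5 = 10.
No cover costs less than 10.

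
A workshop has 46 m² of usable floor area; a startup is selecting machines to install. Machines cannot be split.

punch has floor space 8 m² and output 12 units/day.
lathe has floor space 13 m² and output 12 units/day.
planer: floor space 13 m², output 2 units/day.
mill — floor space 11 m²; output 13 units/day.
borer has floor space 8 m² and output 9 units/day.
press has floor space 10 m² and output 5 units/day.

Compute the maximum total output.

This is an integer program with binary decision variables.
Allowing fractional choices, the relaxed optimum would be about 49.0, but machines are indivisible.
punch + mill + borer + press: floor space 8 + 11 + 8 + 10 = 37 ≤ 46, output 12 + 13 + 9 + 5 = 39.
punch + lathe + mill + press: floor space 8 + 13 + 11 + 10 = 42 ≤ 46, output 12 + 12 + 13 + 5 = 42.
punch + lathe + mill + borer: floor space 8 + 13 + 11 + 8 = 40 ≤ 46, output 12 + 12 + 13 + 9 = 46.
Best is punch, lathe, mill, and borer with total output 46.

46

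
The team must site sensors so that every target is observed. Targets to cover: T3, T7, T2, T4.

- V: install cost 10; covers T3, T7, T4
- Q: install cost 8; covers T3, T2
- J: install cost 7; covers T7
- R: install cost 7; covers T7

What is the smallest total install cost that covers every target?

18

Choose V and Q: together they cover T3, T7, T2, T4 — every target.
Total install cost: 10 + 8 = 18.
No cover costs less than 18.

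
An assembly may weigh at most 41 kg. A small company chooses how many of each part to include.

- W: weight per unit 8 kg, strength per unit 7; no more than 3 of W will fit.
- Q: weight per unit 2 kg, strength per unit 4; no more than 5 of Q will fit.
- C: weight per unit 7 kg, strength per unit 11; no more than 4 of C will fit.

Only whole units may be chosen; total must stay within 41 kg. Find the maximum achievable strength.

64

5×Q and 4×C: weight 38 ≤ 41, strength 5·4 + 4·11 = 64.
4×Q and 4×C: weight 36 ≤ 41, strength 4·4 + 4·11 = 60.
Best is 64.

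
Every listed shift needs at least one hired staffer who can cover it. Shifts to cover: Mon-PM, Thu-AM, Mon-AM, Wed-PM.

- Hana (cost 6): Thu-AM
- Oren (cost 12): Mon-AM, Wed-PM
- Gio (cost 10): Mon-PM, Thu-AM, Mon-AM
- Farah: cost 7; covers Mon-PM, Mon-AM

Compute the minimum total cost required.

22

Choose Oren and Gio: together they cover Mon-PM, Thu-AM, Mon-AM, Wed-PM — every shift.
Total cost: 12 + 10 = 22.
No cover costs less than 22.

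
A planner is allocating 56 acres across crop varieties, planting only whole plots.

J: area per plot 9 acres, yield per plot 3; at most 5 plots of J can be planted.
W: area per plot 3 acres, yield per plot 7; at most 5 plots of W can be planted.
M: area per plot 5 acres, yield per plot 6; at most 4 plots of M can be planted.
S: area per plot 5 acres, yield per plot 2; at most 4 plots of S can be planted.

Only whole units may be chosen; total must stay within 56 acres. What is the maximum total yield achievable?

67

Take 5×W, 4×M, and 4×S: area 55 ≤ 56, yield 5·7 + 4·6 + 4·2 = 67.
W has the best ratio (7/3) and is taken to its limit of 5; remaining capacity is filled optimally with the others.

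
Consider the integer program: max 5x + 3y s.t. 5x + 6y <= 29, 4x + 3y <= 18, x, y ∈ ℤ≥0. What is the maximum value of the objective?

21

(x,y)=(3,2) is feasible, giving 21.
(x,y)=(4,0) is feasible, giving 20.
No feasible integer point exceeds 21.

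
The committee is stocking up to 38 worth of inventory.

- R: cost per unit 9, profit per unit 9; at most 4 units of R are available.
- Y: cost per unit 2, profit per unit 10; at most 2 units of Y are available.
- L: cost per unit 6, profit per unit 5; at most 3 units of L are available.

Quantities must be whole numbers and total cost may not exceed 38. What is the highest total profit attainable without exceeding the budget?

2×R, 2×Y, and 2×L: cost 34 ≤ 38, profit 2·9 + 2·10 + 2·5 = 48.
3×R, 2×Y, and 1×L: cost 37 ≤ 38, profit 3·9 + 2·10 + 1·5 = 52.
Best is 52.

52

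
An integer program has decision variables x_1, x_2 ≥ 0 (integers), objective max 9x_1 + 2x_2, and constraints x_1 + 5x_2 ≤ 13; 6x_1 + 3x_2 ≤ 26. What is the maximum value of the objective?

36

The continuous relaxation peaks at (4.33, 0) with value 39.00; rounding to a feasible lattice point costs some objective.
(x_1,x_2)=(4,0): 1·4+5·0=4≤13, 6·4+3·0=24≤26, objective 36.
(x_1,x_2)=(3,1): 1·3+5·1=8≤13, 6·3+3·1=21≤26, objective 29.
(x_1,x_2)=(3,0): 1·3+5·0=3≤13, 6·3+3·0=18≤26, objective 27.
The best lattice point is (4,0), giving 36.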